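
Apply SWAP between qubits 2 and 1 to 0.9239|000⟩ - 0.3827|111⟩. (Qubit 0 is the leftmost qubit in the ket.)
0.9239|000⟩ - 0.3827|111⟩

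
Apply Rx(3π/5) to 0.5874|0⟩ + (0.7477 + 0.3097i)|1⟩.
(0.5958 - 0.6049i)|0⟩ + (0.4395 - 0.2932i)|1⟩

Rx(3π/5) = [[cos(θ/2), −i·sin(θ/2)], [−i·sin(θ/2), cos(θ/2)]]; θ = 3π/5, cos(θ/2) ≈ 0.587785, sin(θ/2) ≈ 0.809017.
With a = amp(|0⟩) = 0.5874 and b = amp(|1⟩) = (0.7477 + 0.3097i):
new amp(|0⟩) = (0.587785)·a + (-0.809017i)·b = (0.5958 - 0.6049i)
new amp(|1⟩) = (-0.809017i)·a + (0.587785)·b = (0.4395 - 0.2932i)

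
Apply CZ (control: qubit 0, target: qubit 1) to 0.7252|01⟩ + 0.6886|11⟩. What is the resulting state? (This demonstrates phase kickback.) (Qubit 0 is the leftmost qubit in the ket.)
0.7252|01⟩ - 0.6886|11⟩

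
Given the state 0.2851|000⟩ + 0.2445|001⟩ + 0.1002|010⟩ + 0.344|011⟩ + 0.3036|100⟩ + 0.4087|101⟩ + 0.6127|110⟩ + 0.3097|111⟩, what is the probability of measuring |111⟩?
0.09591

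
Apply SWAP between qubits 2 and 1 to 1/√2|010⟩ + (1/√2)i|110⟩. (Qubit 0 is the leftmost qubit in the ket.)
1/√2|001⟩ + (1/√2)i|101⟩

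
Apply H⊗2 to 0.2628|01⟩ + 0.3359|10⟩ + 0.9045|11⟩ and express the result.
0.7516|00⟩ - 0.4157|01⟩ - 0.4888|10⟩ + 0.1529|11⟩

H⊗2 gives amp(|y⟩) = (1/2) Σ_x (−1)^(x·y) amp(|x⟩), where x·y is the number of positions in which both x and y have a 1.
|00⟩: (0.2628 + 0.3359 + 0.9045)/2 = 0.7516
|01⟩: (-0.2628 + 0.3359 - 0.9045)/2 = -0.4157
|10⟩: (0.2628 - 0.3359 - 0.9045)/2 = -0.4888
|11⟩: (-0.2628 - 0.3359 + 0.9045)/2 = 0.1529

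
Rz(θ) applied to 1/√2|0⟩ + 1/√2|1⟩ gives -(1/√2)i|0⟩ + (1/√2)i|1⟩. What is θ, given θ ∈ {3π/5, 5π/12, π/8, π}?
π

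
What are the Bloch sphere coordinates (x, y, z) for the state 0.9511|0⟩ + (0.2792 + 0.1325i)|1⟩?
(0.5311, 0.252, 0.8091)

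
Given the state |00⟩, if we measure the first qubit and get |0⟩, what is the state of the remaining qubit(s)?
|0⟩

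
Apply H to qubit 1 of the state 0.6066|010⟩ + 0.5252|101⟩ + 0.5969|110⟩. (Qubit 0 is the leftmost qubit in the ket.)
0.4289|000⟩ - 0.4289|010⟩ + 0.4221|100⟩ + 0.3714|101⟩ - 0.4221|110⟩ + 0.3714|111⟩

H on qubit 1 mixes each pair of kets that differ only in qubit 1: amplitudes (a, b) of (|…0…⟩, |…1…⟩) become ((a + b)/√2, (a − b)/√2). Kets absent from the input have amplitude 0.
(|000⟩, |010⟩): (a, b) = (0, 0.6066) → (0.4289, -0.4289)
(|100⟩, |110⟩): (a, b) = (0, 0.5969) → (0.4221, -0.4221)
(|101⟩, |111⟩): (a, b) = (0.5252, 0) → (0.3714, 0.3714)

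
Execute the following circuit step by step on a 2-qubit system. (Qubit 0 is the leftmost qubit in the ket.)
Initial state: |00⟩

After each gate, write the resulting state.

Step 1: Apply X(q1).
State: |01⟩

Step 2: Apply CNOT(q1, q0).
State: |11⟩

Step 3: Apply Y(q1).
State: -i|10⟩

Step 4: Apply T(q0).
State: (1/√2 - (1/√2)i)|10⟩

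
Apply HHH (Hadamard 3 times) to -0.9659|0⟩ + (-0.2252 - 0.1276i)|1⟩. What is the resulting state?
(-0.8422 - 0.09023i)|0⟩ + (-0.5238 + 0.09023i)|1⟩

H² = I, so H^3 = H: a single Hadamard. With (a, b) = (-0.9659, (-0.2252 - 0.1276i)), H gives ((a + b)/√2, (a − b)/√2) = ((-0.8422 - 0.09023i), (-0.5238 + 0.09023i)).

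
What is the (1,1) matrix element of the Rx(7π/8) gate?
0.1951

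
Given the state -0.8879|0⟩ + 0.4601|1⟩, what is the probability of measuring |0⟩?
0.7884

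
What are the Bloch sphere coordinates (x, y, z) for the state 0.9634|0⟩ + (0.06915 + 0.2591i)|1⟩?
(0.1332, 0.4992, 0.8562)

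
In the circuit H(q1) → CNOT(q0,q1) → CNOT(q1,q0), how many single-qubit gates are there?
1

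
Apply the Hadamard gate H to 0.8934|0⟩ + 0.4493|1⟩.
0.9494|0⟩ + 0.314|1⟩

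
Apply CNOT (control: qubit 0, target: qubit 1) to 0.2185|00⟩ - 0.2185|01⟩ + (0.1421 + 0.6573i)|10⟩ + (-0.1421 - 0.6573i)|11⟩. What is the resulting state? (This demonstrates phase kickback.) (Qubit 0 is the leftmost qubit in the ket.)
0.2185|00⟩ - 0.2185|01⟩ + (-0.1421 - 0.6573i)|10⟩ + (0.1421 + 0.6573i)|11⟩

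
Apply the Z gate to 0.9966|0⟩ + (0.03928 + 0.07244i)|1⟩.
0.9966|0⟩ + (-0.03928 - 0.07244i)|1⟩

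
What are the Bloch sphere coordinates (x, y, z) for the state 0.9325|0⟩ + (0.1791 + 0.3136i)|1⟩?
(0.334, 0.5849, 0.7391)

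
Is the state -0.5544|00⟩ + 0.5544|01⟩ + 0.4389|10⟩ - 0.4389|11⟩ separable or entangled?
Separable

Writing the state as a|00⟩ + b|01⟩ + c|10⟩ + d|11⟩, it is a product state iff ad − bc = 0.
Here (a, b, c, d) = (-0.5544, 0.5544, 0.4389, -0.4389): ad − bc = (-0.5544)(-0.4389) − (0.5544)(0.4389) = 0, so the state is separable.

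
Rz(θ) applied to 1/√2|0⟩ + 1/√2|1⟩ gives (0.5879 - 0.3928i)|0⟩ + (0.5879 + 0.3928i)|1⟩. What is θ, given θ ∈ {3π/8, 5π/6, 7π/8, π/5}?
3π/8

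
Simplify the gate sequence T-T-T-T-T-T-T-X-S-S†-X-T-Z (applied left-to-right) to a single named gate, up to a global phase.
Z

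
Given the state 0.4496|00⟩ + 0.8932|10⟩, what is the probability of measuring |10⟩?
0.7978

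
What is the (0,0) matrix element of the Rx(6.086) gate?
-0.9951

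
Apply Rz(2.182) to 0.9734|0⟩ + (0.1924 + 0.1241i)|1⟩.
(0.4493 - 0.8635i)|0⟩ + (-0.02128 + 0.228i)|1⟩

Rz(2.182) = [[e^(−iθ/2), 0], [0, e^(iθ/2)]] with e^(±iθ/2) = cos(θ/2) ± i·sin(θ/2); θ = 2.182, cos(θ/2) ≈ 0.461599, sin(θ/2) ≈ 0.887089.
With a = amp(|0⟩) = 0.9734 and b = amp(|1⟩) = (0.1924 + 0.1241i):
new amp(|0⟩) = (0.461599 - 0.887089i)·a = (0.4493 - 0.8635i)
new amp(|1⟩) = (0.461599 + 0.887089i)·b = (-0.02128 + 0.228i)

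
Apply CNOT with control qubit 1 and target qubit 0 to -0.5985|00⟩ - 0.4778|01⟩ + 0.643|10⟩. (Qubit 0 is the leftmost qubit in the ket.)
-0.5985|00⟩ + 0.643|10⟩ - 0.4778|11⟩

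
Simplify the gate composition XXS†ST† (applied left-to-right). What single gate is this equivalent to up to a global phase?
T†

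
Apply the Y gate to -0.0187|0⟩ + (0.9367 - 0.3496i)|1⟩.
(-0.3496 - 0.9367i)|0⟩ - 0.0187i|1⟩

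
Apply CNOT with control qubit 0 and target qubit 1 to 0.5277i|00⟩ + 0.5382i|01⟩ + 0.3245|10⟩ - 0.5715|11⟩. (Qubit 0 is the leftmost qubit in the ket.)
0.5277i|00⟩ + 0.5382i|01⟩ - 0.5715|10⟩ + 0.3245|11⟩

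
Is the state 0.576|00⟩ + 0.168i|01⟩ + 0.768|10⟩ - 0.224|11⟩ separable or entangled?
Entangled

Writing the state as a|00⟩ + b|01⟩ + c|10⟩ + d|11⟩, it is a product state iff ad − bc = 0.
Here (a, b, c, d) = (0.576, 0.168i, 0.768, -0.224): ad − bc = (0.576)(-0.224) − (0.168i)(0.768) = (-0.129 - 0.129i) ≠ 0, so the state is entangled.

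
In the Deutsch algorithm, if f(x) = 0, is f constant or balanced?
Constant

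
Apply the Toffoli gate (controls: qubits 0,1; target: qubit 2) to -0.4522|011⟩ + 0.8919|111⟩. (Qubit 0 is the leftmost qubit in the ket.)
-0.4522|011⟩ + 0.8919|110⟩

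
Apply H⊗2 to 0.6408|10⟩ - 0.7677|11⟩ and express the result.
-0.06345|00⟩ + 0.7043|01⟩ + 0.06345|10⟩ - 0.7043|11⟩

H⊗2 gives amp(|y⟩) = (1/2) Σ_x (−1)^(x·y) amp(|x⟩), where x·y is the number of positions in which both x and y have a 1.
|00⟩: (0.6408 - 0.7677)/2 = -0.06345
|01⟩: (0.6408 + 0.7677)/2 = 0.7043
|10⟩: (-0.6408 + 0.7677)/2 = 0.06345
|11⟩: (-0.6408 - 0.7677)/2 = -0.7043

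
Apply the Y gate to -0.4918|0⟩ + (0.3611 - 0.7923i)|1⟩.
(-0.7923 - 0.3611i)|0⟩ - 0.4918i|1⟩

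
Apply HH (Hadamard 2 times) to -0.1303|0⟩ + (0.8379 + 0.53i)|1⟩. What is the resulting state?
-0.1303|0⟩ + (0.8379 + 0.53i)|1⟩

H² = I, so an even number of Hadamards cancels: H^2 = I and the state is unchanged.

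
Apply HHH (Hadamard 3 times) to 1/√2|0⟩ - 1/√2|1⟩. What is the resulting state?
|1⟩

H² = I, so H^3 = H: a single Hadamard. With (a, b) = (1/√2, -1/√2), H gives ((a + b)/√2, (a − b)/√2) = (0, 1).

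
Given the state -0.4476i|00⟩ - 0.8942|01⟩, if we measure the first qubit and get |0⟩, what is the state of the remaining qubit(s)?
-0.4476i|0⟩ - 0.8942|1⟩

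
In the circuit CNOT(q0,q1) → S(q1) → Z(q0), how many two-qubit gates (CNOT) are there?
1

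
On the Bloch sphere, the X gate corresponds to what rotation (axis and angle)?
Rotation by π around the x-axis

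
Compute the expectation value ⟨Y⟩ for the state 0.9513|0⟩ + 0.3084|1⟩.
0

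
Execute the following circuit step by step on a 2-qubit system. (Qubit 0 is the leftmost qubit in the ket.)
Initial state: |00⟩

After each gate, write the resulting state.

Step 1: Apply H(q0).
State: 1/√2|00⟩ + 1/√2|10⟩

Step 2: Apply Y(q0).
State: -(1/√2)i|00⟩ + (1/√2)i|10⟩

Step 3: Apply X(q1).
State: -(1/√2)i|01⟩ + (1/√2)i|11⟩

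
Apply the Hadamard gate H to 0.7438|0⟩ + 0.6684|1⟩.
0.9986|0⟩ + 0.05332|1⟩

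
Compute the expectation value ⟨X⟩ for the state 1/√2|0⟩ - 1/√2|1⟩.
-1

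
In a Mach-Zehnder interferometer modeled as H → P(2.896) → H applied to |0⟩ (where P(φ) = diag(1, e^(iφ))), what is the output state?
(0.015 + 0.1216i)|0⟩ + (0.985 - 0.1216i)|1⟩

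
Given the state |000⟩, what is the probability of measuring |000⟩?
1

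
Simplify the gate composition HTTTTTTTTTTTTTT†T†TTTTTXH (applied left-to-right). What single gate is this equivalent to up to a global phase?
Z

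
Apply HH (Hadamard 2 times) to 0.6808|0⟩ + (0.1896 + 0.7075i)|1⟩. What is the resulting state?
0.6808|0⟩ + (0.1896 + 0.7075i)|1⟩

H² = I, so an even number of Hadamards cancels: H^2 = I and the state is unchanged.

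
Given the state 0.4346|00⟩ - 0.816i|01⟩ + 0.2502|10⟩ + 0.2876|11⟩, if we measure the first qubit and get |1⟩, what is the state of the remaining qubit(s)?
0.6563|0⟩ + 0.7545|1⟩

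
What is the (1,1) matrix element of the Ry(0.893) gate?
0.902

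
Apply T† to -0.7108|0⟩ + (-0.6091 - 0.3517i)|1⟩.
-0.7108|0⟩ + (-0.6794 + 0.182i)|1⟩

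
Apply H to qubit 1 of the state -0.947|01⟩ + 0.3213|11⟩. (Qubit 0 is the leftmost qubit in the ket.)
-0.6696|00⟩ + 0.6696|01⟩ + 0.2272|10⟩ - 0.2272|11⟩

H on qubit 1 mixes each pair of kets that differ only in qubit 1: amplitudes (a, b) of (|…0…⟩, |…1…⟩) become ((a + b)/√2, (a − b)/√2). Kets absent from the input have amplitude 0.
(|00⟩, |01⟩): (a, b) = (0, -0.947) → (-0.6696, 0.6696)
(|10⟩, |11⟩): (a, b) = (0, 0.3213) → (0.2272, -0.2272)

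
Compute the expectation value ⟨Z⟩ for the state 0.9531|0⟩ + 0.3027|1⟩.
0.8168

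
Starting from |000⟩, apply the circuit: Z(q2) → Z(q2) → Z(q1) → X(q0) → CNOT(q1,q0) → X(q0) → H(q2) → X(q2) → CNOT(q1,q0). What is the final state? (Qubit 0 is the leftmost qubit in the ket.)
1/√2|000⟩ + 1/√2|001⟩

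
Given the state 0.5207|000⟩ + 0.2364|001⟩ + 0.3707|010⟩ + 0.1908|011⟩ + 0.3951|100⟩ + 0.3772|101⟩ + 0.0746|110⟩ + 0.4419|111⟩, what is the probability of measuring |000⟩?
0.2711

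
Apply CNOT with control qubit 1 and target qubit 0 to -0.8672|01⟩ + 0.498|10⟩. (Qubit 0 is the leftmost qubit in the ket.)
0.498|10⟩ - 0.8672|11⟩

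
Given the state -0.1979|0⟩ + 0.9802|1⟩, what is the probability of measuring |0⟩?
0.03916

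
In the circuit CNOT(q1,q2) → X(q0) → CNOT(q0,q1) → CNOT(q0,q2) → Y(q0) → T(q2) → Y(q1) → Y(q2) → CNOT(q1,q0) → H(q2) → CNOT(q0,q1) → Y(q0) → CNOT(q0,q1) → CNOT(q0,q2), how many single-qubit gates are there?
7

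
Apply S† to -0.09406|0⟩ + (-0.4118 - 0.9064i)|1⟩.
-0.09406|0⟩ + (-0.9064 + 0.4118i)|1⟩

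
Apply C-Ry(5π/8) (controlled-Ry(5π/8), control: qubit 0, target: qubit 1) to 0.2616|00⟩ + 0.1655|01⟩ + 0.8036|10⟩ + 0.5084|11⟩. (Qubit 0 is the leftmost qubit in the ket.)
0.2616|00⟩ + 0.1655|01⟩ + 0.02374|10⟩ + 0.9506|11⟩

C-Ry(5π/8) leaves the control-|0⟩ kets |00⟩, |01⟩ unchanged and applies Ry(5π/8) to qubit 1 on the control-|1⟩ pair (|10⟩, |11⟩).
Ry(5π/8) = [[cos(θ/2), −sin(θ/2)], [sin(θ/2), cos(θ/2)]]; θ = 5π/8, cos(θ/2) ≈ 0.55557, sin(θ/2) ≈ 0.83147.
With a = amp(|10⟩) = 0.8036 and b = amp(|11⟩) = 0.5084:
new amp(|10⟩) = (0.55557)·a + (-0.83147)·b = 0.02374
new amp(|11⟩) = (0.83147)·a + (0.55557)·b = 0.9506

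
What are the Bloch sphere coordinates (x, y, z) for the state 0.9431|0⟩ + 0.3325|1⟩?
(0.6272, 0, 0.7789)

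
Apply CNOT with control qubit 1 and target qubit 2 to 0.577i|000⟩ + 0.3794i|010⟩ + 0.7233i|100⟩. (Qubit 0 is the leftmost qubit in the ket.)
0.577i|000⟩ + 0.3794i|011⟩ + 0.7233i|100⟩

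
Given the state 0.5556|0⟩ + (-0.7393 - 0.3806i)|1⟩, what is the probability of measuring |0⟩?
0.3087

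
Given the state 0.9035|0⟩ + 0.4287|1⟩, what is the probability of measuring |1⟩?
0.1838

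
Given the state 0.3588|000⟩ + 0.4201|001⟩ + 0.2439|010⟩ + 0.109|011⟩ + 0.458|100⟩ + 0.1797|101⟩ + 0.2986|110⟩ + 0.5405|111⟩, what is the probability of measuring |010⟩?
0.05949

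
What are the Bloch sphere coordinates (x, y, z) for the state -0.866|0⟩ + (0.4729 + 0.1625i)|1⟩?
(-0.8191, -0.2815, 0.4999)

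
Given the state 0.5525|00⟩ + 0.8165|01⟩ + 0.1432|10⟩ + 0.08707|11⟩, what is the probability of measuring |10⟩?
0.02051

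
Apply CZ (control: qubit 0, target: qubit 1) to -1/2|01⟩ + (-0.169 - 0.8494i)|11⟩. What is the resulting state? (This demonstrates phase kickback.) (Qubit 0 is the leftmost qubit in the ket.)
-1/2|01⟩ + (0.169 + 0.8494i)|11⟩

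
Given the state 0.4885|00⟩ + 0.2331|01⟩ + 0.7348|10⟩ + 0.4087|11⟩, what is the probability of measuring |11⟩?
0.167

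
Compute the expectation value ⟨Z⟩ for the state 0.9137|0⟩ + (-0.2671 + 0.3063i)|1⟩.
0.6697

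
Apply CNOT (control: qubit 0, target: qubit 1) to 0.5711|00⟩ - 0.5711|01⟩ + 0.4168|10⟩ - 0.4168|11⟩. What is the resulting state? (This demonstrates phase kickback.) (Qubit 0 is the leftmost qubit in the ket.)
0.5711|00⟩ - 0.5711|01⟩ - 0.4168|10⟩ + 0.4168|11⟩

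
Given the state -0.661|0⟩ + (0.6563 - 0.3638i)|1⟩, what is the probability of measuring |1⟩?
0.5631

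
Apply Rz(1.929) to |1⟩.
(0.5698 + 0.8218i)|1⟩

Rz(1.929) = [[e^(−iθ/2), 0], [0, e^(iθ/2)]] with e^(±iθ/2) = cos(θ/2) ± i·sin(θ/2); θ = 1.929, cos(θ/2) ≈ 0.569828, sin(θ/2) ≈ 0.821764.
With a = amp(|0⟩) = 0 and b = amp(|1⟩) = 1:
new amp(|0⟩) = (0.569828 - 0.821764i)·a = 0
new amp(|1⟩) = (0.569828 + 0.821764i)·b = (0.5698 + 0.8218i)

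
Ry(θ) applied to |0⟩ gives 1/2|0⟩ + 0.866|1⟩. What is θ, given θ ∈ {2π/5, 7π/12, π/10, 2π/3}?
2π/3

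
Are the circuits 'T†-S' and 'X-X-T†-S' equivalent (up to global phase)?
Yes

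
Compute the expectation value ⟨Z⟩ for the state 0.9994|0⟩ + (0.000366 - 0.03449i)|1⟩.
0.9976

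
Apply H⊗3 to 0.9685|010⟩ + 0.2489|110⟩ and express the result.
0.4304|000⟩ + 0.4304|001⟩ - 0.4304|010⟩ - 0.4304|011⟩ + 0.2544|100⟩ + 0.2544|101⟩ - 0.2544|110⟩ - 0.2544|111⟩

H⊗3 gives amp(|y⟩) = (1/2√2) Σ_x (−1)^(x·y) amp(|x⟩), where x·y is the number of positions in which both x and y have a 1.
|000⟩: (0.9685 + 0.2489)/(2√2) = 0.4304
|001⟩: (0.9685 + 0.2489)/(2√2) = 0.4304
|010⟩: (-0.9685 - 0.2489)/(2√2) = -0.4304
|011⟩: (-0.9685 - 0.2489)/(2√2) = -0.4304
|100⟩: (0.9685 - 0.2489)/(2√2) = 0.2544
|101⟩: (0.9685 - 0.2489)/(2√2) = 0.2544
|110⟩: (-0.9685 + 0.2489)/(2√2) = -0.2544
|111⟩: (-0.9685 + 0.2489)/(2√2) = -0.2544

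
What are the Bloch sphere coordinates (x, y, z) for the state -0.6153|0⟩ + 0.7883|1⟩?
(-0.9701, 0, -0.2428)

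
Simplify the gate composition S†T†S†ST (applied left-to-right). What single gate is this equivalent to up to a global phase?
S†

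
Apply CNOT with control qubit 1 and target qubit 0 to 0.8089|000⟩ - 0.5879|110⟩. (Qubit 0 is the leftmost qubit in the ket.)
0.8089|000⟩ - 0.5879|010⟩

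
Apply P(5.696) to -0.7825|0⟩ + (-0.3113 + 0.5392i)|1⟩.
-0.7825|0⟩ + (0.03957 + 0.6214i)|1⟩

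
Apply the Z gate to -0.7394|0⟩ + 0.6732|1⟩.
-0.7394|0⟩ - 0.6732|1⟩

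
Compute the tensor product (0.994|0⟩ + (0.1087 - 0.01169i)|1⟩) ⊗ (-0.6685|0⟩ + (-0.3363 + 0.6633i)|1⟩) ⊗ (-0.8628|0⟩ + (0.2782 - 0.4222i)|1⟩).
0.5733|000⟩ + (-0.1849 + 0.2805i)|001⟩ + (0.2884 - 0.5689i)|010⟩ + (0.1854 + 0.3246i)|011⟩ + (0.0627 - 0.006743i)|100⟩ + (-0.01692 + 0.03285i)|101⟩ + (0.02485 - 0.0656i)|110⟩ + (0.02409 + 0.03331i)|111⟩

amp(|b₁b₂…⟩) = product of the factor amplitudes for bits b₁, b₂, …; only kets whose every factor amplitude is nonzero survive.
|000⟩: (0.994)(-0.6685)(-0.8628) = 0.5733
|001⟩: (0.994)(-0.6685)(0.2782 - 0.4222i) = (-0.1849 + 0.2805i)
|010⟩: (0.994)(-0.3363 + 0.6633i)(-0.8628) = (0.2884 - 0.5689i)
|011⟩: (0.994)(-0.3363 + 0.6633i)(0.2782 - 0.4222i) = (0.1854 + 0.3246i)
|100⟩: (0.1087 - 0.01169i)(-0.6685)(-0.8628) = (0.0627 - 0.006743i)
|101⟩: (0.1087 - 0.01169i)(-0.6685)(0.2782 - 0.4222i) = (-0.01692 + 0.03285i)
|110⟩: (0.1087 - 0.01169i)(-0.3363 + 0.6633i)(-0.8628) = (0.02485 - 0.0656i)
|111⟩: (0.1087 - 0.01169i)(-0.3363 + 0.6633i)(0.2782 - 0.4222i) = (0.02409 + 0.03331i)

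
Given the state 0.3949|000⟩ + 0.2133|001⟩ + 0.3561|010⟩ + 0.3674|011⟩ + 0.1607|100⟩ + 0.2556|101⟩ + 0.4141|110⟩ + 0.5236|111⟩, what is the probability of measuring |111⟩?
0.2742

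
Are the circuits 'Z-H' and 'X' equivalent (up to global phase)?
No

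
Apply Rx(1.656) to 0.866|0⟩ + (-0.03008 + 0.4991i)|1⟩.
(0.9533 + 0.02216i)|0⟩ + (-0.02034 - 0.3003i)|1⟩

Rx(1.656) = [[cos(θ/2), −i·sin(θ/2)], [−i·sin(θ/2), cos(θ/2)]]; θ = 1.656, cos(θ/2) ≈ 0.67635, sin(θ/2) ≈ 0.73658.
With a = amp(|0⟩) = 0.866 and b = amp(|1⟩) = (-0.03008 + 0.4991i):
new amp(|0⟩) = (0.67635)·a + (-0.73658i)·b = (0.9533 + 0.02216i)
new amp(|1⟩) = (-0.73658i)·a + (0.67635)·b = (-0.02034 - 0.3003i)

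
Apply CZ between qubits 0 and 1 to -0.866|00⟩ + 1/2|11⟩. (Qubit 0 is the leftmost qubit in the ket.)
-0.866|00⟩ - 1/2|11⟩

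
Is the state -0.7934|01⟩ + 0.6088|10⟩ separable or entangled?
Entangled

Writing the state as a|00⟩ + b|01⟩ + c|10⟩ + d|11⟩, it is a product state iff ad − bc = 0.
Here (a, b, c, d) = (0, -0.7934, 0.6088, 0): ad − bc = (0)(0) − (-0.7934)(0.6088) = 0.483 ≠ 0, so the state is entangled.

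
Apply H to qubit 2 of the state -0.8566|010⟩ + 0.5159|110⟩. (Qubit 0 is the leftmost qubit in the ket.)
-0.6057|010⟩ - 0.6057|011⟩ + 0.3648|110⟩ + 0.3648|111⟩

H on qubit 2 mixes each pair of kets that differ only in qubit 2: amplitudes (a, b) of (|…0…⟩, |…1…⟩) become ((a + b)/√2, (a − b)/√2). Kets absent from the input have amplitude 0.
(|010⟩, |011⟩): (a, b) = (-0.8566, 0) → (-0.6057, -0.6057)
(|110⟩, |111⟩): (a, b) = (0.5159, 0) → (0.3648, 0.3648)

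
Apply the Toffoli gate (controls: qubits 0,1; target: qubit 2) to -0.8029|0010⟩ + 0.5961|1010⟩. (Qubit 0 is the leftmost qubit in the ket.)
-0.8029|0010⟩ + 0.5961|1010⟩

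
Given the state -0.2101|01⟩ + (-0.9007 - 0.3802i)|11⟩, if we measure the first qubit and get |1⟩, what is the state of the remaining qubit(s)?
(-0.9213 - 0.3889i)|1⟩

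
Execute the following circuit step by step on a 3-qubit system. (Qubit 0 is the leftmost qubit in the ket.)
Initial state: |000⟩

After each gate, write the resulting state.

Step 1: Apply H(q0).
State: 1/√2|000⟩ + 1/√2|100⟩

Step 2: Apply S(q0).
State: 1/√2|000⟩ + (1/√2)i|100⟩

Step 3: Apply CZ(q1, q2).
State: 1/√2|000⟩ + (1/√2)i|100⟩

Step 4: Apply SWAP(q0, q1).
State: 1/√2|000⟩ + (1/√2)i|010⟩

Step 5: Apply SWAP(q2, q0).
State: 1/√2|000⟩ + (1/√2)i|010⟩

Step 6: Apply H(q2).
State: 1/2|000⟩ + 1/2|001⟩ + (1/2)i|010⟩ + (1/2)i|011⟩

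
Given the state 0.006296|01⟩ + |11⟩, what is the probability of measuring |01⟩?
0.00003964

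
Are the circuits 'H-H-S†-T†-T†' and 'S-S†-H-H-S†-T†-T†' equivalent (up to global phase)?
Yes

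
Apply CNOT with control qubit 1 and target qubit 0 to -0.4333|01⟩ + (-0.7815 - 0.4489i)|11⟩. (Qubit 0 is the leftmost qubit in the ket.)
(-0.7815 - 0.4489i)|01⟩ - 0.4333|11⟩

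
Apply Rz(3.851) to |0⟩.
(-0.3473 - 0.9377i)|0⟩

Rz(3.851) = [[e^(−iθ/2), 0], [0, e^(iθ/2)]] with e^(±iθ/2) = cos(θ/2) ± i·sin(θ/2); θ = 3.851, cos(θ/2) ≈ -0.347313, sin(θ/2) ≈ 0.937749.
With a = amp(|0⟩) = 1 and b = amp(|1⟩) = 0:
new amp(|0⟩) = (-0.347313 - 0.937749i)·a = (-0.3473 - 0.9377i)
new amp(|1⟩) = (-0.347313 + 0.937749i)·b = 0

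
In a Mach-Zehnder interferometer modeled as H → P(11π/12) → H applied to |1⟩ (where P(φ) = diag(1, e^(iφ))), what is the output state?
(0.983 - 0.1294i)|0⟩ + (0.01704 + 0.1294i)|1⟩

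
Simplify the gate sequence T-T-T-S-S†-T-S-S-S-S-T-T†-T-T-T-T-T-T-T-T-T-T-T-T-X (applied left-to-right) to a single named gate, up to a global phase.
X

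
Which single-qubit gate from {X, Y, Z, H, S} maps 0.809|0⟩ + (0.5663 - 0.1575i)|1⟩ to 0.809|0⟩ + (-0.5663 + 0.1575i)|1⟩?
Z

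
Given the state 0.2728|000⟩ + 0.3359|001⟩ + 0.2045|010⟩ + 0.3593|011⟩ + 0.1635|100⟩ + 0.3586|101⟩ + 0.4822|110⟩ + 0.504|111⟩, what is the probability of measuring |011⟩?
0.1291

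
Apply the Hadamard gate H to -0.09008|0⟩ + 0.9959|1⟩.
0.6405|0⟩ - 0.7679|1⟩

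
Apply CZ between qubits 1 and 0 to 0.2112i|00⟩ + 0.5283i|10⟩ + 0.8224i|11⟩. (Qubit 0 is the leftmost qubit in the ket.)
0.2112i|00⟩ + 0.5283i|10⟩ - 0.8224i|11⟩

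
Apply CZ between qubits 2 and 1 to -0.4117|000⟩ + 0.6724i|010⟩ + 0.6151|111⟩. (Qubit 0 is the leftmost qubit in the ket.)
-0.4117|000⟩ + 0.6724i|010⟩ - 0.6151|111⟩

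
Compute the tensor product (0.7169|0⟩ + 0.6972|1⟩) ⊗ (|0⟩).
0.7169|00⟩ + 0.6972|10⟩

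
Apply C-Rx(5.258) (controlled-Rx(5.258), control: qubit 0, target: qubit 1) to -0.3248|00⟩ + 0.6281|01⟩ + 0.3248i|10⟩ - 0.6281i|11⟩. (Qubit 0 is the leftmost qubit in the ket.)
-0.3248|00⟩ + 0.6281|01⟩ + (-0.308 - 0.2831i)|10⟩ + (0.1593 + 0.5474i)|11⟩

C-Rx(5.258) leaves the control-|0⟩ kets |00⟩, |01⟩ unchanged and applies Rx(5.258) to qubit 1 on the control-|1⟩ pair (|10⟩, |11⟩).
Rx(5.258) = [[cos(θ/2), −i·sin(θ/2)], [−i·sin(θ/2), cos(θ/2)]]; θ = 5.258, cos(θ/2) ≈ -0.871476, sin(θ/2) ≈ 0.490438.
With a = amp(|10⟩) = 0.3248i and b = amp(|11⟩) = -0.6281i:
new amp(|10⟩) = (-0.871476)·a + (-0.490438i)·b = (-0.308 - 0.2831i)
new amp(|11⟩) = (-0.490438i)·a + (-0.871476)·b = (0.1593 + 0.5474i)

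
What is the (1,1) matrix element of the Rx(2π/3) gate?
1/2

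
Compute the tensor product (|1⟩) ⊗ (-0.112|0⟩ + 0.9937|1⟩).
-0.112|10⟩ + 0.9937|11⟩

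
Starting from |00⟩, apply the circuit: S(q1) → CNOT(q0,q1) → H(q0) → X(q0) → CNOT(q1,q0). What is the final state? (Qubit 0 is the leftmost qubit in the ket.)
1/√2|00⟩ + 1/√2|10⟩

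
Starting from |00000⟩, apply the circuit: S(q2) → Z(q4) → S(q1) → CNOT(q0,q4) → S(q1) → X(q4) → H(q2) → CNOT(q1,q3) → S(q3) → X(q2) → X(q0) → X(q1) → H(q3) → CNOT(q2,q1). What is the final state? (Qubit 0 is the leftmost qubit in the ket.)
1/2|10101⟩ + 1/2|10111⟩ + 1/2|11001⟩ + 1/2|11011⟩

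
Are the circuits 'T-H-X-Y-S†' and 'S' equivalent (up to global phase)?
No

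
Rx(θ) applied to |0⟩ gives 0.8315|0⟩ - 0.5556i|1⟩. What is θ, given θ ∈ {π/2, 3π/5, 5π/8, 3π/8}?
3π/8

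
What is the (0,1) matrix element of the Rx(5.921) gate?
-0.1801i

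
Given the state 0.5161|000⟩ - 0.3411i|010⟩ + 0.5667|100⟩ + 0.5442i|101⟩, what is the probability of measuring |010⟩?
0.1163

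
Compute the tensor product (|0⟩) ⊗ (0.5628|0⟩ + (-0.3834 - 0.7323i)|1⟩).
0.5628|00⟩ + (-0.3834 - 0.7323i)|01⟩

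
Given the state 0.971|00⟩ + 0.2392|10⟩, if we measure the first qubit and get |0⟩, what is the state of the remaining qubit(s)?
|0⟩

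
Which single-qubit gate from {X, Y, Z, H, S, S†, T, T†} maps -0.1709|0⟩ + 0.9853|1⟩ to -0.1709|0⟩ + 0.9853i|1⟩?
S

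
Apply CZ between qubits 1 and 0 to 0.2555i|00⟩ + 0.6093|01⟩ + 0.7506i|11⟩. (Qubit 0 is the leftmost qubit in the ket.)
0.2555i|00⟩ + 0.6093|01⟩ - 0.7506i|11⟩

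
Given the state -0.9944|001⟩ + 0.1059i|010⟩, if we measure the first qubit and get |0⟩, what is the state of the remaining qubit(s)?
-0.9944|01⟩ + 0.1059i|10⟩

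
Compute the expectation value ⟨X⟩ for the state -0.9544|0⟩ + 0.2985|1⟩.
-0.5698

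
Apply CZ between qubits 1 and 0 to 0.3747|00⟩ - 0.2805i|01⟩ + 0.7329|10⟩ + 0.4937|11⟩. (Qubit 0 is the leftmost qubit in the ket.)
0.3747|00⟩ - 0.2805i|01⟩ + 0.7329|10⟩ - 0.4937|11⟩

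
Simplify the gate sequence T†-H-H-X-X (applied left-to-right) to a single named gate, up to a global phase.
T†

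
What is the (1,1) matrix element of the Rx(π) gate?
0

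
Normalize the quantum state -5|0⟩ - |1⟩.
-0.9806|0⟩ - 0.1961|1⟩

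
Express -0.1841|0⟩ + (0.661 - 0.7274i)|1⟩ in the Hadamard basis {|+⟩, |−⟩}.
(0.3372 - 0.5143i)|+⟩ + (-0.5976 + 0.5143i)|−⟩

With |ψ⟩ = α|0⟩ + β|1⟩, the Hadamard-basis coefficients are ⟨+|ψ⟩ = (α + β)/√2 and ⟨−|ψ⟩ = (α − β)/√2.
Here α = -0.1841, β = (0.661 - 0.7274i): (α + β)/√2 = (0.3372 - 0.5143i), (α − β)/√2 = (-0.5976 + 0.5143i).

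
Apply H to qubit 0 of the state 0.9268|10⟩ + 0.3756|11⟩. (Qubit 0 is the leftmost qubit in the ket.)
0.6553|00⟩ + 0.2656|01⟩ - 0.6553|10⟩ - 0.2656|11⟩

H on qubit 0 mixes each pair of kets that differ only in qubit 0: amplitudes (a, b) of (|…0…⟩, |…1…⟩) become ((a + b)/√2, (a − b)/√2). Kets absent from the input have amplitude 0.
(|00⟩, |10⟩): (a, b) = (0, 0.9268) → (0.6553, -0.6553)
(|01⟩, |11⟩): (a, b) = (0, 0.3756) → (0.2656, -0.2656)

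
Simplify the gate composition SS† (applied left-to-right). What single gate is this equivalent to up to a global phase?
I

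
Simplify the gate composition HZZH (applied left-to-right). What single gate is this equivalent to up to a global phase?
I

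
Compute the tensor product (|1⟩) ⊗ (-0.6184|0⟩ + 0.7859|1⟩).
-0.6184|10⟩ + 0.7859|11⟩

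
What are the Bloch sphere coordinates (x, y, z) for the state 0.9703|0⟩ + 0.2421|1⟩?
(0.4698, 0, 0.8829)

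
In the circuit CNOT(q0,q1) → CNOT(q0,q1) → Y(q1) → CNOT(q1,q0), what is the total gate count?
4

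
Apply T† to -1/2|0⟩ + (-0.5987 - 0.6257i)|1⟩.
-1/2|0⟩ + (-0.8658 - 0.01909i)|1⟩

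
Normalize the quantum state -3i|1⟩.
-i|1⟩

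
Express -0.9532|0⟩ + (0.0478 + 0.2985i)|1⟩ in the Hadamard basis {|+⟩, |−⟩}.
(-0.6402 + 0.2111i)|+⟩ + (-0.7078 - 0.2111i)|−⟩

With |ψ⟩ = α|0⟩ + β|1⟩, the Hadamard-basis coefficients are ⟨+|ψ⟩ = (α + β)/√2 and ⟨−|ψ⟩ = (α − β)/√2.
Here α = -0.9532, β = (0.0478 + 0.2985i): (α + β)/√2 = (-0.6402 + 0.2111i), (α − β)/√2 = (-0.7078 - 0.2111i).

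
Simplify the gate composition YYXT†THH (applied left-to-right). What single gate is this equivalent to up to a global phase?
X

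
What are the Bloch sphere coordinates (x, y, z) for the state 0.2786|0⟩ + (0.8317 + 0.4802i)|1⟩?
(0.4634, 0.2676, -0.8447)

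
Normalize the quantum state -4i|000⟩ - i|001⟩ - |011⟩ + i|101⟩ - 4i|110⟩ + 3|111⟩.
-0.603i|000⟩ - 0.1508i|001⟩ - 0.1508|011⟩ + 0.1508i|101⟩ - 0.603i|110⟩ + 0.4523|111⟩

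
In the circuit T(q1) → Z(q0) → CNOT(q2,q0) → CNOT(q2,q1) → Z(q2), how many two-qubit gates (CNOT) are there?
2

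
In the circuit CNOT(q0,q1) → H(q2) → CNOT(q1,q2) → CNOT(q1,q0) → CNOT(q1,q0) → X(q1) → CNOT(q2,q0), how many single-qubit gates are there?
2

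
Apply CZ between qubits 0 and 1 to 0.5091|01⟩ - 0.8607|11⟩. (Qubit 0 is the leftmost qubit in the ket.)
0.5091|01⟩ + 0.8607|11⟩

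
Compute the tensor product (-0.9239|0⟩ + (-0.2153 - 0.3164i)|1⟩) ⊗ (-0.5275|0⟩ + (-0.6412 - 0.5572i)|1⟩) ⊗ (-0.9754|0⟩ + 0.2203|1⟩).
-0.4754|000⟩ + 0.1074|001⟩ + (-0.5778 - 0.5021i)|010⟩ + (0.1305 + 0.1134i)|011⟩ + (-0.1108 - 0.1628i)|100⟩ + (0.02502 + 0.03677i)|101⟩ + (0.03731 - 0.3149i)|110⟩ + (-0.008426 + 0.07112i)|111⟩

amp(|b₁b₂…⟩) = product of the factor amplitudes for bits b₁, b₂, …; only kets whose every factor amplitude is nonzero survive.
|000⟩: (-0.9239)(-0.5275)(-0.9754) = -0.4754
|001⟩: (-0.9239)(-0.5275)(0.2203) = 0.1074
|010⟩: (-0.9239)(-0.6412 - 0.5572i)(-0.9754) = (-0.5778 - 0.5021i)
|011⟩: (-0.9239)(-0.6412 - 0.5572i)(0.2203) = (0.1305 + 0.1134i)
|100⟩: (-0.2153 - 0.3164i)(-0.5275)(-0.9754) = (-0.1108 - 0.1628i)
|101⟩: (-0.2153 - 0.3164i)(-0.5275)(0.2203) = (0.02502 + 0.03677i)
|110⟩: (-0.2153 - 0.3164i)(-0.6412 - 0.5572i)(-0.9754) = (0.03731 - 0.3149i)
|111⟩: (-0.2153 - 0.3164i)(-0.6412 - 0.5572i)(0.2203) = (-0.008426 + 0.07112i)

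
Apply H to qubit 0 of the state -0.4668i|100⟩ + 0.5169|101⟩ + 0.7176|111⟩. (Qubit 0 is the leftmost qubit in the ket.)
-0.3301i|000⟩ + 0.3655|001⟩ + 0.5074|011⟩ + 0.3301i|100⟩ - 0.3655|101⟩ - 0.5074|111⟩

H on qubit 0 mixes each pair of kets that differ only in qubit 0: amplitudes (a, b) of (|…0…⟩, |…1…⟩) become ((a + b)/√2, (a − b)/√2). Kets absent from the input have amplitude 0.
(|000⟩, |100⟩): (a, b) = (0, -0.4668i) → (-0.3301i, 0.3301i)
(|001⟩, |101⟩): (a, b) = (0, 0.5169) → (0.3655, -0.3655)
(|011⟩, |111⟩): (a, b) = (0, 0.7176) → (0.5074, -0.5074)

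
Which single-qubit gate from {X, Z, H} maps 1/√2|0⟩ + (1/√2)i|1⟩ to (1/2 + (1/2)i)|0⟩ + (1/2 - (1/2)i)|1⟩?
H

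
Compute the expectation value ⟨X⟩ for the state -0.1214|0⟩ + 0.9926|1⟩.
-0.241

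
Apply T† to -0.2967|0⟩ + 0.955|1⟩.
-0.2967|0⟩ + (0.6753 - 0.6753i)|1⟩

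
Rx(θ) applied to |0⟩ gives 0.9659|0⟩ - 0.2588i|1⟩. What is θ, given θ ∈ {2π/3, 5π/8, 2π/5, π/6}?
π/6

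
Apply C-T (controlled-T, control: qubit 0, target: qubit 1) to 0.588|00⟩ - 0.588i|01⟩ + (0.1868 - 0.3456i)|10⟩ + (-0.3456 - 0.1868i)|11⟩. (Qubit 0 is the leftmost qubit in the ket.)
0.588|00⟩ - 0.588i|01⟩ + (0.1868 - 0.3456i)|10⟩ + (-0.1123 - 0.3765i)|11⟩

C-T leaves the control-|0⟩ kets |00⟩, |01⟩ unchanged and applies T to qubit 1 on the control-|1⟩ pair (|10⟩, |11⟩).
T = [[1, 0], [0, (1/√2 + (1/√2)i)]].
With a = amp(|10⟩) = (0.1868 - 0.3456i) and b = amp(|11⟩) = (-0.3456 - 0.1868i):
new amp(|10⟩) = (1)·a = (0.1868 - 0.3456i)
new amp(|11⟩) = (1/√2 + (1/√2)i)·b = (-0.1123 - 0.3765i)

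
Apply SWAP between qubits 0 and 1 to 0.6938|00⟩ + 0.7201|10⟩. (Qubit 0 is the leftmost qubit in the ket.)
0.6938|00⟩ + 0.7201|01⟩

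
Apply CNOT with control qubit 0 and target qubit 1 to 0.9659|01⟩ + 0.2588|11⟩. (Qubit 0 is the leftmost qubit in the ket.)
0.9659|01⟩ + 0.2588|10⟩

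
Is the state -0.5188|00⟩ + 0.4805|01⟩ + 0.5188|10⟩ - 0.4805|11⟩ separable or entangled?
Separable

Writing the state as a|00⟩ + b|01⟩ + c|10⟩ + d|11⟩, it is a product state iff ad − bc = 0.
Here (a, b, c, d) = (-0.5188, 0.4805, 0.5188, -0.4805): ad − bc = (-0.5188)(-0.4805) − (0.4805)(0.5188) = 0, so the state is separable.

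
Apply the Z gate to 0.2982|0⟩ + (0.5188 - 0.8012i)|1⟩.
0.2982|0⟩ + (-0.5188 + 0.8012i)|1⟩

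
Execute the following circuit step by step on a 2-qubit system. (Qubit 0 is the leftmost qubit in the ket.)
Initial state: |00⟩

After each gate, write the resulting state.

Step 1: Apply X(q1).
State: |01⟩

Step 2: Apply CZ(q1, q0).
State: |01⟩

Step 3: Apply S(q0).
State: |01⟩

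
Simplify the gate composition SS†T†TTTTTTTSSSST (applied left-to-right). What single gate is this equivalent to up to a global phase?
T†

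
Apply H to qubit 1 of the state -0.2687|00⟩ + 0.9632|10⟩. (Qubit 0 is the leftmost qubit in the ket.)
-0.19|00⟩ - 0.19|01⟩ + 0.6811|10⟩ + 0.6811|11⟩

H on qubit 1 mixes each pair of kets that differ only in qubit 1: amplitudes (a, b) of (|…0…⟩, |…1…⟩) become ((a + b)/√2, (a − b)/√2). Kets absent from the input have amplitude 0.
(|00⟩, |01⟩): (a, b) = (-0.2687, 0) → (-0.19, -0.19)
(|10⟩, |11⟩): (a, b) = (0.9632, 0) → (0.6811, 0.6811)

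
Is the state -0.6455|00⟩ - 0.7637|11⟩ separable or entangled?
Entangled

Writing the state as a|00⟩ + b|01⟩ + c|10⟩ + d|11⟩, it is a product state iff ad − bc = 0.
Here (a, b, c, d) = (-0.6455, 0, 0, -0.7637): ad − bc = (-0.6455)(-0.7637) − (0)(0) = 0.493 ≠ 0, so the state is entangled.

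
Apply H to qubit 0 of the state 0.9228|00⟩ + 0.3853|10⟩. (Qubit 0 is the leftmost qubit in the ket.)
0.925|00⟩ + 0.3801|10⟩

H on qubit 0 mixes each pair of kets that differ only in qubit 0: amplitudes (a, b) of (|…0…⟩, |…1…⟩) become ((a + b)/√2, (a − b)/√2). Kets absent from the input have amplitude 0.
(|00⟩, |10⟩): (a, b) = (0.9228, 0.3853) → (0.925, 0.3801)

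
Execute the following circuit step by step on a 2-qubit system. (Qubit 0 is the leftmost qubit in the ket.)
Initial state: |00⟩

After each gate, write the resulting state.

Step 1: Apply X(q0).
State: |10⟩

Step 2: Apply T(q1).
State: |10⟩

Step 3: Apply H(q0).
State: 1/√2|00⟩ - 1/√2|10⟩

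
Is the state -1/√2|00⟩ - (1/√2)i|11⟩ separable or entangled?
Entangled

Writing the state as a|00⟩ + b|01⟩ + c|10⟩ + d|11⟩, it is a product state iff ad − bc = 0.
Here (a, b, c, d) = (-1/√2, 0, 0, -(1/√2)i): ad − bc = (-1/√2)(-(1/√2)i) − (0)(0) = (1/2)i ≠ 0, so the state is entangled.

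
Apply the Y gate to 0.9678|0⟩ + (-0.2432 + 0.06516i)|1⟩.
(0.06516 + 0.2432i)|0⟩ + 0.9678i|1⟩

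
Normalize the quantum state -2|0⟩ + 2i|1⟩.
-1/√2|0⟩ + (1/√2)i|1⟩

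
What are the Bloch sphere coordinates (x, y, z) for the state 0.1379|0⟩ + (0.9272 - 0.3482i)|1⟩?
(0.2557, -0.09603, -0.9619)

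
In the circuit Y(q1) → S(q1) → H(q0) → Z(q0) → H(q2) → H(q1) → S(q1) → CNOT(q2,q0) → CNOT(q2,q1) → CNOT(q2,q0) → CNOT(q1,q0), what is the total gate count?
11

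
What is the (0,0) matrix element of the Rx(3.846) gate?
-0.345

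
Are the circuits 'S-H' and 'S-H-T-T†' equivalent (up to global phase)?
Yes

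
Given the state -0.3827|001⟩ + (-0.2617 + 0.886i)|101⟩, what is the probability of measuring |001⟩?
0.1465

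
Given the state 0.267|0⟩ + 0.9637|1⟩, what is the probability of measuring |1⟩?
0.9287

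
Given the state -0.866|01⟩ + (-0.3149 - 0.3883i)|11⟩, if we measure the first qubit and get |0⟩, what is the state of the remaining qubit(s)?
-|1⟩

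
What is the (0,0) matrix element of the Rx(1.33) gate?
0.7869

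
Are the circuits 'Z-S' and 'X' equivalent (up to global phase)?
No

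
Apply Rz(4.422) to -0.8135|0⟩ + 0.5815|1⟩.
(0.486 + 0.6524i)|0⟩ + (-0.3474 + 0.4663i)|1⟩

Rz(4.422) = [[e^(−iθ/2), 0], [0, e^(iθ/2)]] with e^(±iθ/2) = cos(θ/2) ± i·sin(θ/2); θ = 4.422, cos(θ/2) ≈ -0.597359, sin(θ/2) ≈ 0.801974.
With a = amp(|0⟩) = -0.8135 and b = amp(|1⟩) = 0.5815:
new amp(|0⟩) = (-0.597359 - 0.801974i)·a = (0.486 + 0.6524i)
new amp(|1⟩) = (-0.597359 + 0.801974i)·b = (-0.3474 + 0.4663i)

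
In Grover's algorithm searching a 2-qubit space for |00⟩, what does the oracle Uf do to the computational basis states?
Uf|x⟩ = -|x⟩ if x = 00, else |x⟩ (phase flip on target)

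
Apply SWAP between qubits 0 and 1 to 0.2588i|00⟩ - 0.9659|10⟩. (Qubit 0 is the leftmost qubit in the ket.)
0.2588i|00⟩ - 0.9659|01⟩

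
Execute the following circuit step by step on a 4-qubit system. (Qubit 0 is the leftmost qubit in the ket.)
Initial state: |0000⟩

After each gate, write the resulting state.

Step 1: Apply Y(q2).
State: i|0010⟩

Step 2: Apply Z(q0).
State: i|0010⟩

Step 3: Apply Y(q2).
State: |0000⟩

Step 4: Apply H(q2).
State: 1/√2|0000⟩ + 1/√2|0010⟩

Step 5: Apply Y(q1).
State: (1/√2)i|0100⟩ + (1/√2)i|0110⟩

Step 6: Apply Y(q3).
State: -1/√2|0101⟩ - 1/√2|0111⟩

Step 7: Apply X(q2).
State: -1/√2|0101⟩ - 1/√2|0111⟩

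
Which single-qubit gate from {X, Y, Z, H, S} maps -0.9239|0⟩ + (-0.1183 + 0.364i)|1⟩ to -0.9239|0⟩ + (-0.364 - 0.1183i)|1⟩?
S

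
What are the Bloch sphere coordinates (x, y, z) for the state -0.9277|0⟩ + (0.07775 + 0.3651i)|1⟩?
(-0.1443, -0.6774, 0.7213)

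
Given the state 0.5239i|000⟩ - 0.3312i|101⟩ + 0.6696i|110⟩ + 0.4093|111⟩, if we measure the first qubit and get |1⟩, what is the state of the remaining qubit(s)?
-0.3888i|01⟩ + 0.7861i|10⟩ + 0.4805|11⟩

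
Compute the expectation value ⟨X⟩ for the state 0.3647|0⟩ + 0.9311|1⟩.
0.6791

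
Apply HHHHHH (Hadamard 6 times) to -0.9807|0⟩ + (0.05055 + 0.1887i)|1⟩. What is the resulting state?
-0.9807|0⟩ + (0.05055 + 0.1887i)|1⟩

H² = I, so an even number of Hadamards cancels: H^6 = I and the state is unchanged.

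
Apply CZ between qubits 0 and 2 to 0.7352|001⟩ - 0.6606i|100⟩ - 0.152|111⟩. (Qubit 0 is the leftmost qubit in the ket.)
0.7352|001⟩ - 0.6606i|100⟩ + 0.152|111⟩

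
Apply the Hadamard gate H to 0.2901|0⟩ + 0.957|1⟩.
0.8818|0⟩ - 0.4716|1⟩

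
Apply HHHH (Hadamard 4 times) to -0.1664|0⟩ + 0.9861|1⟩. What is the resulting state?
-0.1664|0⟩ + 0.9861|1⟩

H² = I, so an even number of Hadamards cancels: H^4 = I and the state is unchanged.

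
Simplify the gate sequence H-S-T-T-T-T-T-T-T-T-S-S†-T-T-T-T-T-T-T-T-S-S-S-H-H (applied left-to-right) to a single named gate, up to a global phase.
H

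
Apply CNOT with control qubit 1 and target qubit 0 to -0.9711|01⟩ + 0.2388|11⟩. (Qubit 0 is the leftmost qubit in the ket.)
0.2388|01⟩ - 0.9711|11⟩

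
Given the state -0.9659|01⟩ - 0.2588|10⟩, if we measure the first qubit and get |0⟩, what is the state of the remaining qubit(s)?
-|1⟩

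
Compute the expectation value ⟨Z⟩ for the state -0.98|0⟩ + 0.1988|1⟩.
0.9209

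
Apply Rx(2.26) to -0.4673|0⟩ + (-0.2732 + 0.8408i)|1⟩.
(0.5611 + 0.2471i)|0⟩ + (-0.1166 + 0.7814i)|1⟩

Rx(2.26) = [[cos(θ/2), −i·sin(θ/2)], [−i·sin(θ/2), cos(θ/2)]]; θ = 2.26, cos(θ/2) ≈ 0.42666, sin(θ/2) ≈ 0.904412.
With a = amp(|0⟩) = -0.4673 and b = amp(|1⟩) = (-0.2732 + 0.8408i):
new amp(|0⟩) = (0.42666)·a + (-0.904412i)·b = (0.5611 + 0.2471i)
new amp(|1⟩) = (-0.904412i)·a + (0.42666)·b = (-0.1166 + 0.7814i)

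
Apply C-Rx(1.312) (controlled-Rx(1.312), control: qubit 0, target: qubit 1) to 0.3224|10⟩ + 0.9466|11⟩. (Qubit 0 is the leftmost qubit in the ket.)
(0.2555 - 0.5774i)|10⟩ + (0.7501 - 0.1966i)|11⟩

C-Rx(1.312) leaves the control-|0⟩ kets |00⟩, |01⟩ unchanged and applies Rx(1.312) to qubit 1 on the control-|1⟩ pair (|10⟩, |11⟩).
Rx(1.312) = [[cos(θ/2), −i·sin(θ/2)], [−i·sin(θ/2), cos(θ/2)]]; θ = 1.312, cos(θ/2) ≈ 0.792438, sin(θ/2) ≈ 0.609952.
With a = amp(|10⟩) = 0.3224 and b = amp(|11⟩) = 0.9466:
new amp(|10⟩) = (0.792438)·a + (-0.609952i)·b = (0.2555 - 0.5774i)
new amp(|11⟩) = (-0.609952i)·a + (0.792438)·b = (0.7501 - 0.1966i)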